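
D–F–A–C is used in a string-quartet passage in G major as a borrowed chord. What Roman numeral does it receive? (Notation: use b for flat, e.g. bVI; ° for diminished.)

The root D is the diatonic 5th degree of G major; the borrowing shows in the chord quality. Diatonically G major has D (V) on that degree; D–F–A–C is instead the minor-seventh chord native to G minor, so it takes the label v7.

v7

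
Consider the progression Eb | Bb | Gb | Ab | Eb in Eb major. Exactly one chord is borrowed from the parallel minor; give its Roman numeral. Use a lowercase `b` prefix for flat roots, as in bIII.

Eb major has the diatonic set Eb, Fm, Gm, Ab, Bb, Cm, Ddim. Of the given chords, Eb, Bb and Ab are diatonic. Gb (Gb–Bb–Db) doesn't fit — on degree 3 Eb major would have Gm (iii). Gb is the degree-3 chord of Eb minor, so it is the borrowed bIII.

bIII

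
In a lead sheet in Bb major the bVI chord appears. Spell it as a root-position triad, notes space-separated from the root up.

bVI is built on the lowered scale degree 6. In Bb major degree 6 is G; lowered it becomes Gb. Building the major chord from the parallel minor on Gb: Gb–Bb–Db.

Gb Bb Db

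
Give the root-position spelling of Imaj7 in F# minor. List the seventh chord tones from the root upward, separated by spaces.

F# A# C# E#

Imaj7 is built on scale degree 1, which is F# in both F# minor and its parallel. Building the major-seventh chord from the parallel major on F#: F#–A#–C#–E#.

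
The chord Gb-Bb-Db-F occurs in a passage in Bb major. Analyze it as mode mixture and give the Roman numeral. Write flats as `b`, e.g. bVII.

bVImaj7

In Bb major scale degree 6 is G; Gb is its lowered form, from Bb minor. Gb–Bb–Db–F is a major-seventh chord — the form found in Bb minor, not the diatonic vi (Gm). Borrowed into Bb major it is written bVImaj7.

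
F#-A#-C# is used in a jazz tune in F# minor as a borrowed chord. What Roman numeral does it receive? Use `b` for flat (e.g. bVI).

I

The root F# is the diatonic 1st degree of F# minor; the borrowing shows in the chord quality. Diatonically F# minor has F#m (i) on that degree; F#–A#–C# is instead the major chord native to F# major, so it takes the label I.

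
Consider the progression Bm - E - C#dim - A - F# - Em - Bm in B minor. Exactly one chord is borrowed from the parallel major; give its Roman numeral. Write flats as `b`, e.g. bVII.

In B minor (with V from harmonic minor) the diatonic chords are Bm, C#dim, D, Em, F#, G, A. Of the given chords, Bm, C#dim, A, F# and Em are diatonic. E (E–G#–B) doesn't fit — on degree 4 B minor would have Em (iv). E is the degree-4 chord of B major, so it is the borrowed IV.

IV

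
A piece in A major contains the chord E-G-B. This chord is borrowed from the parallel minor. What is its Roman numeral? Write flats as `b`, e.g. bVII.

v

E is scale degree 5 in A major. The diatonic chord on degree 5 would be E (V), but E–G–B is the minor chord from A minor. As a borrowed chord it is labeled v.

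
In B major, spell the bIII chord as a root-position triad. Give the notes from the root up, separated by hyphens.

bIII is built on the lowered scale degree 3. In B major degree 3 is D#; lowered it becomes D. Stacking thirds in B minor on D gives D–F#–A.

D-F#-A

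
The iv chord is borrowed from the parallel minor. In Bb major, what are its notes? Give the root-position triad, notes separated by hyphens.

Eb-Gb-Bb

The root, Eb, is scale degree 4 — the same note in Bb major and Bb minor; only the chord quality changes. Stacking thirds in Bb minor on Eb gives Eb–Gb–Bb.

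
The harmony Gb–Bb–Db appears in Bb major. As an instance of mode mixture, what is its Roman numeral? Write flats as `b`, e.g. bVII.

bVI

Gb is the lowered form of scale degree 6 in Bb major (the diatonic degree 6 is G). The diatonic chord on degree 6 would be Gm (vi), but Gb–Bb–Db is the major chord from Bb minor. As a borrowed chord it is labeled bVI.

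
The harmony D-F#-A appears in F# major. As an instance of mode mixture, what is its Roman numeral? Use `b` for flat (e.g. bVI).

The root D is the lowered 6th scale degree — diatonically F# major has D# there. Diatonically F# major has D#m (vi) on that degree; D–F#–A is instead the major chord native to F# minor, so it takes the label bVI.

bVI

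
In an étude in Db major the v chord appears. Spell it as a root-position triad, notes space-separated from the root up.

v is built on scale degree 5, which is Ab in both Db major and its parallel. In Db minor the chord on Ab is Ab–Cb–Eb.

Ab Cb Eb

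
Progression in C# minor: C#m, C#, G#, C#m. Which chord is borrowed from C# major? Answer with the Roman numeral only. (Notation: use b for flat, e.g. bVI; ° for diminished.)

The diatonic triads in C# minor (with V from harmonic minor) are C#m, D#dim, E, F#m, G#, A, B. C#m and G# both belong to that set. C# (C#–E#–G#) is not: scale degree 1 in C# minor carries C#m (i). In C# major the chord on that degree is C#, so here it functions as I, borrowed from the parallel major.

I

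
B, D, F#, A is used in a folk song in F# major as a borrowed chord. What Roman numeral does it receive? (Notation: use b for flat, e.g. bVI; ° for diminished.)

iv7

B is scale degree 4 in F# major. The diatonic chord on degree 4 would be B (IV), but B–D–F#–A is the minor-seventh chord from F# minor. As a borrowed chord it is labeled iv7.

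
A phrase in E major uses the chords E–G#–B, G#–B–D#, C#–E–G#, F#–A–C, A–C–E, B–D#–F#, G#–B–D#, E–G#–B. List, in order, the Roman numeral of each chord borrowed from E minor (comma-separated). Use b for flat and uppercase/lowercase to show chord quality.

ii°, iv

The diatonic triads in E major are E, F#m, G#m, A, B, C#m, D#dim. E–G#–B = E, G#–B–D# = G#m, C#–E–G# = C#m and B–D#–F# = B all belong to that set. F#–A–C doesn't fit — on degree 2 E major would have F#m (ii). F#dim is the degree-2 chord of E minor, so it is the borrowed ii°. A–C–E is not: scale degree 4 in E major carries A (IV). In E minor the chord on that degree is Am, so here it functions as iv, borrowed from the parallel minor.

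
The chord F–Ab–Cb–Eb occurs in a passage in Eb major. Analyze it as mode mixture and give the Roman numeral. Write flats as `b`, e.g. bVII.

iiø7

F is scale degree 2 in Eb major. The diatonic chord on degree 2 would be Fm (ii), but F–Ab–Cb–Eb is the half-diminished-seventh chord from Eb minor. As a borrowed chord it is labeled iiø7.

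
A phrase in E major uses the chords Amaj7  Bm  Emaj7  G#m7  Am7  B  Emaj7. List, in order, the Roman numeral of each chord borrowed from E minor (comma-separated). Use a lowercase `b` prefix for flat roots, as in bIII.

v, iv7

The diatonic triads in E major are E, F#m, G#m, A, B, C#m, D#dim. Of the given chords, Amaj7, Emaj7, G#m7 and B are diatonic. Bm (B–D–F#) doesn't fit — on degree 5 E major would have B (V). Bm is the degree-5 chord of E minor, so it is the borrowed v. But Am7 (A–C–E–G) is foreign: the diatonic IV on degree 4 is A, whereas Am7 comes from E minor. It is labeled iv7.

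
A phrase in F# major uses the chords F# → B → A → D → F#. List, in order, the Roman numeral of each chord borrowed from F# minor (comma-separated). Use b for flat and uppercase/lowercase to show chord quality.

F# major has the diatonic set F#, G#m, A#m, B, C#, D#m, E#dim. F# and B are both diatonic. A (A–C#–E) is not: scale degree 3 in F# major carries A#m (iii). In F# minor the chord on that degree is A, so here it functions as bIII, borrowed from the parallel minor. D (D–F#–A) doesn't fit — on degree 6 F# major would have D#m (vi). D is the degree-6 chord of F# minor, so it is the borrowed bVI.

bIII, bVI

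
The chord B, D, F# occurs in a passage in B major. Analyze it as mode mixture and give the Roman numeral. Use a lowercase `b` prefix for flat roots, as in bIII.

The root B is the diatonic 1st degree of B major; the borrowing shows in the chord quality. The diatonic chord on degree 1 would be B (I), but B–D–F# is the minor chord from B minor. As a borrowed chord it is labeled i.

i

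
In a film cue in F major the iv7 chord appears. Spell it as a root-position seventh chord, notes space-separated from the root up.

Bb Db F Ab

The root, Bb, is scale degree 4 — the same note in F major and F minor; only the chord quality changes. Stacking thirds in F minor on Bb gives Bb–Db–F–Ab.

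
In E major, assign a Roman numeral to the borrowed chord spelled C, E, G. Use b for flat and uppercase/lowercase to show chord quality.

In E major scale degree 6 is C#; C is its lowered form, from E minor. The diatonic chord on degree 6 would be C#m (vi), but C–E–G is the major chord from E minor. As a borrowed chord it is labeled bVI.

bVI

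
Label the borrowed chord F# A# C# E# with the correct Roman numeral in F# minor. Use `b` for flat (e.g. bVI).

The root F# is the diatonic 1st degree of F# minor; the borrowing shows in the chord quality. The diatonic chord on degree 1 would be F#m (i), but F#–A#–C#–E# is the major-seventh chord from F# major. As a borrowed chord it is labeled Imaj7.

Imaj7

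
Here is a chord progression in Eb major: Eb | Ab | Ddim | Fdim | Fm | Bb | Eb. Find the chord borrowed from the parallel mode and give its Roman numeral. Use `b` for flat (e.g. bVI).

ii°

In Eb major the diatonic chords are Eb, Fm, Gm, Ab, Bb, Cm, Ddim. Eb, Ab, Ddim, Fm and Bb are all diatonic. Fdim (F–Ab–Cb) doesn't fit — on degree 2 Eb major would have Fm (ii). Fdim is the degree-2 chord of Eb minor, so it is the borrowed ii°.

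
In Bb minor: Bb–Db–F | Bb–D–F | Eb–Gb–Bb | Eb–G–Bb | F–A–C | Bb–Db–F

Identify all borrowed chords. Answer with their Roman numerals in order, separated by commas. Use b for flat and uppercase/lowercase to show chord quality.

I, IV

The diatonic triads in Bb minor (with V from harmonic minor) are Bbm, Cdim, Db, Ebm, F, Gb, Ab. Bb–Db–F = Bbm, Eb–Gb–Bb = Ebm and F–A–C = F all belong to that set. Bb–D–F doesn't fit — on degree 1 Bb minor would have Bbm (i). Bb is the degree-1 chord of Bb major, so it is the borrowed I. But Eb–G–Bb is foreign: the diatonic iv on degree 4 is Ebm, whereas Eb comes from Bb major. It is labeled IV.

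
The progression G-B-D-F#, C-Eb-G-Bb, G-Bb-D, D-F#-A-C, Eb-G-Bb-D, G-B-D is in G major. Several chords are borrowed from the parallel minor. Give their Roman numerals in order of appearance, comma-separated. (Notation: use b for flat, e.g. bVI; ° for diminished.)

iv7, i, bVImaj7

The diatonic triads in G major are G, Am, Bm, C, D, Em, F#dim. G–B–D–F# = Gmaj7, D–F#–A–C = D7 and G–B–D = G are all diatonic. C–Eb–G–Bb is not: scale degree 4 in G major carries C (IV). In G minor the chord on that degree is Cm7, so here it functions as iv7, borrowed from the parallel minor. But G–Bb–D is foreign: the diatonic I on degree 1 is G, whereas Gm comes from G minor. It is labeled i. Eb–G–Bb–D is not: scale degree 6 in G major carries Em (vi). In G minor the chord on that degree is Ebmaj7, so here it functions as bVImaj7, borrowed from the parallel minor.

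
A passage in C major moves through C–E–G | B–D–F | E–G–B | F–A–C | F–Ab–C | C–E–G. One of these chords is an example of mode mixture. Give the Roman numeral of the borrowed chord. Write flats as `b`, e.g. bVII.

iv

In C major the diatonic chords are C, Dm, Em, F, G, Am, Bdim. C–E–G = C, B–D–F = Bdim, E–G–B = Em and F–A–C = F all belong to that set. But F–Ab–C is foreign: the diatonic IV on degree 4 is F, whereas Fm comes from C minor. It is labeled iv.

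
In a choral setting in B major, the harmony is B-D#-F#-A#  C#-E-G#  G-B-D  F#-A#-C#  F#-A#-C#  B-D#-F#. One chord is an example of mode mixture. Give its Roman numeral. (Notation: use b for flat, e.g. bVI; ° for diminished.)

The diatonic triads in B major are B, C#m, D#m, E, F#, G#m, A#dim. Of the given chords, B–D#–F#–A# = Bmaj7, C#–E–G# = C#m, F#–A#–C# = F# and B–D#–F# = B are diatonic. G–B–D is not: scale degree 6 in B major carries G#m (vi). In B minor the chord on that degree is G, so here it functions as bVI, borrowed from the parallel minor.

bVI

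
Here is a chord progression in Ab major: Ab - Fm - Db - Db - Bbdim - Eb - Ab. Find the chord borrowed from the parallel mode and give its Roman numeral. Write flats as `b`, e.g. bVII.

Ab major has the diatonic set Ab, Bbm, Cm, Db, Eb, Fm, Gdim. Ab, Fm, Db and Eb all belong to that set. Bbdim (Bb–Db–Fb) is not: scale degree 2 in Ab major carries Bbm (ii). In Ab minor the chord on that degree is Bbdim, so here it functions as ii°, borrowed from the parallel minor.

ii°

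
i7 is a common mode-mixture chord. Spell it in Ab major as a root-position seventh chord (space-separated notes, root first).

i7 is built on scale degree 1, which is Ab in both Ab major and its parallel. Stacking thirds in Ab minor on Ab gives Ab–Cb–Eb–Gb.

Ab Cb Eb Gb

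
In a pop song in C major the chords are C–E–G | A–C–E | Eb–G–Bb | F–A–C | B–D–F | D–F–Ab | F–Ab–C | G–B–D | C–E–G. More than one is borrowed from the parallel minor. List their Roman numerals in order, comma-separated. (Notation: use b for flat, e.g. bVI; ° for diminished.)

C major has the diatonic set C, Dm, Em, F, G, Am, Bdim. C–E–G = C, A–C–E = Am, F–A–C = F, B–D–F = Bdim and G–B–D = G are all diatonic. Eb–G–Bb is not: scale degree 3 in C major carries Em (iii). In C minor the chord on that degree is Eb, so here it functions as bIII, borrowed from the parallel minor. D–F–Ab is not: scale degree 2 in C major carries Dm (ii). In C minor the chord on that degree is Ddim, so here it functions as ii°, borrowed from the parallel minor. F–Ab–C doesn't fit — on degree 4 C major would have F (IV). Fm is the degree-4 chord of C minor, so it is the borrowed iv.

bIII, ii°, iv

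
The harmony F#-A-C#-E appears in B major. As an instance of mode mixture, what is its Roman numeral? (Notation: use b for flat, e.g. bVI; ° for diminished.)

v7

F# is scale degree 5 in B major. The diatonic chord on degree 5 would be F# (V), but F#–A–C#–E is the minor-seventh chord from B minor. As a borrowed chord it is labeled v7.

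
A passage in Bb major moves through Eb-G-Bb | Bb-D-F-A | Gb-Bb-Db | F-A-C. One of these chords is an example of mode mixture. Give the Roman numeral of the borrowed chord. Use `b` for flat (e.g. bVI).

bVI

The diatonic triads in Bb major are Bb, Cm, Dm, Eb, F, Gm, Adim. Eb–G–Bb = Eb, Bb–D–F–A = Bbmaj7 and F–A–C = F are all diatonic. Gb–Bb–Db doesn't fit — on degree 6 Bb major would have Gm (vi). Gb is the degree-6 chord of Bb minor, so it is the borrowed bVI.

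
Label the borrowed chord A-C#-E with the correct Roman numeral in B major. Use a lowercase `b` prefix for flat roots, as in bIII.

bVII

The root A is the lowered 7th scale degree — diatonically B major has A# there. Diatonically B major has A#dim (vii°) on that degree; A–C#–E is instead the major chord native to B minor, so it takes the label bVII.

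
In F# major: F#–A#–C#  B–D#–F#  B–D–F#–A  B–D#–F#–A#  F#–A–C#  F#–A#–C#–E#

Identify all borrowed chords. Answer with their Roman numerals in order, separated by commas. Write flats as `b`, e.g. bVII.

iv7, i

In F# major the diatonic chords are F#, G#m, A#m, B, C#, D#m, E#dim. F#–A#–C# = F#, B–D#–F# = B, B–D#–F#–A# = Bmaj7 and F#–A#–C#–E# = F#maj7 are all diatonic. B–D–F#–A doesn't fit — on degree 4 F# major would have B (IV). Bm7 is the degree-4 chord of F# minor, so it is the borrowed iv7. F#–A–C# is not: scale degree 1 in F# major carries F# (I). In F# minor the chord on that degree is F#m, so here it functions as i, borrowed from the parallel minor.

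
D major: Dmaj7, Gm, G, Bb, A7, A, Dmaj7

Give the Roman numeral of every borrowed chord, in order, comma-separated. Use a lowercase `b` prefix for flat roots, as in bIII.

D major has the diatonic set D, Em, F#m, G, A, Bm, C#dim. Dmaj7, G, A7 and A all belong to that set. Gm (G–Bb–D) doesn't fit — on degree 4 D major would have G (IV). Gm is the degree-4 chord of D minor, so it is the borrowed iv. But Bb (Bb–D–F) is foreign: the diatonic vi on degree 6 is Bm, whereas Bb comes from D minor. It is labeled bVI.

iv, bVI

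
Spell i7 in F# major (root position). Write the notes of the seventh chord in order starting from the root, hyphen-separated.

i7 is built on scale degree 1, which is F# in both F# major and its parallel. Stacking thirds in F# minor on F# gives F#–A–C#–E.

F#-A-C#-E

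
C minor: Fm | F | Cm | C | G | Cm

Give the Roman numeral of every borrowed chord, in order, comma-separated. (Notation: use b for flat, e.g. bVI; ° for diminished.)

In C minor (with V from harmonic minor) the diatonic chords are Cm, Ddim, Eb, Fm, G, Ab, Bb. Fm, Cm and G all belong to that set. F (F–A–C) is not: scale degree 4 in C minor carries Fm (iv). In C major the chord on that degree is F, so here it functions as IV, borrowed from the parallel major. C (C–E–G) is not: scale degree 1 in C minor carries Cm (i). In C major the chord on that degree is C, so here it functions as I, borrowed from the parallel major.

IV, I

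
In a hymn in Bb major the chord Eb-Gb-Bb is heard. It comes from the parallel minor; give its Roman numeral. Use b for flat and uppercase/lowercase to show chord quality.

iv

The root Eb is the diatonic 4th degree of Bb major; the borrowing shows in the chord quality. The diatonic chord on degree 4 would be Eb (IV), but Eb–Gb–Bb is the minor chord from Bb minor. As a borrowed chord it is labeled iv.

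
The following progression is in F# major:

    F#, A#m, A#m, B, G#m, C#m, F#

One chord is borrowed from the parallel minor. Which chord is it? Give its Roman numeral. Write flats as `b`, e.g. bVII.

v

In F# major the diatonic chords are F#, G#m, A#m, B, C#, D#m, E#dim. F#, A#m, B and G#m are all diatonic. But C#m (C#–E–G#) is foreign: the diatonic V on degree 5 is C#, whereas C#m comes from F# minor. It is labeled v.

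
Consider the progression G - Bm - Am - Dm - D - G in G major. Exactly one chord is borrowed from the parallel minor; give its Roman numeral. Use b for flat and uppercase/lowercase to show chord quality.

In G major the diatonic chords are G, Am, Bm, C, D, Em, F#dim. G, Bm, Am and D all belong to that set. Dm (D–F–A) is not: scale degree 5 in G major carries D (V). In G minor the chord on that degree is Dm, so here it functions as v, borrowed from the parallel minor.

v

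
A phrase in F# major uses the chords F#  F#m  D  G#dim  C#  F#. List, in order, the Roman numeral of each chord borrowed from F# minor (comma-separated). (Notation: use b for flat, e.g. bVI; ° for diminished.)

i, bVI, ii°

In F# major the diatonic chords are F#, G#m, A#m, B, C#, D#m, E#dim. F# and C# both belong to that set. But F#m (F#–A–C#) is foreign: the diatonic I on degree 1 is F#, whereas F#m comes from F# minor. It is labeled i. D (D–F#–A) doesn't fit — on degree 6 F# major would have D#m (vi). D is the degree-6 chord of F# minor, so it is the borrowed bVI. G#dim (G#–B–D) doesn't fit — on degree 2 F# major would have G#m (ii). G#dim is the degree-2 chord of F# minor, so it is the borrowed ii°.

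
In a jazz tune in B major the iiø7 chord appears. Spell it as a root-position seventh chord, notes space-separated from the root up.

C# E G B

iiø7 is built on scale degree 2, which is C# in both B major and its parallel. Building the half-diminished-seventh chord from the parallel minor on C#: C#–E–G–B.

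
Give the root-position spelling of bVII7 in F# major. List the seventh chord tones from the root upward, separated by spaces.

The root of bVII7 is the lowered 7th degree: E# becomes E. Building the dominant-seventh chord from the parallel minor on E: E–G#–B–D.

E G# B D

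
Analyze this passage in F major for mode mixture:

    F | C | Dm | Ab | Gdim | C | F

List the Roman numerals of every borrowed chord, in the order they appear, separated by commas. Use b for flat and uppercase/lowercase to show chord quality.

bIII, ii°

F major has the diatonic set F, Gm, Am, Bb, C, Dm, Edim. Of the given chords, F, C and Dm are diatonic. Ab (Ab–C–Eb) is not: scale degree 3 in F major carries Am (iii). In F minor the chord on that degree is Ab, so here it functions as bIII, borrowed from the parallel minor. Gdim (G–Bb–Db) is not: scale degree 2 in F major carries Gm (ii). In F minor the chord on that degree is Gdim, so here it functions as ii°, borrowed from the parallel minor.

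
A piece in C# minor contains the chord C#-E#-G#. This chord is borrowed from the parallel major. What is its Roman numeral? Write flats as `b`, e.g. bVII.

I

The root C# is the diatonic 1st degree of C# minor; the borrowing shows in the chord quality. The diatonic chord on degree 1 would be C#m (i), but C#–E#–G# is the major chord from C# major. As a borrowed chord it is labeled I.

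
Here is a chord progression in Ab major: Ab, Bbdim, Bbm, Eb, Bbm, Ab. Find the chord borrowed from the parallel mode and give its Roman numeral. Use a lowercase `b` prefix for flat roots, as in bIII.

ii°

Ab major has the diatonic set Ab, Bbm, Cm, Db, Eb, Fm, Gdim. Of the given chords, Ab, Bbm and Eb are diatonic. Bbdim (Bb–Db–Fb) doesn't fit — on degree 2 Ab major would have Bbm (ii). Bbdim is the degree-2 chord of Ab minor, so it is the borrowed ii°.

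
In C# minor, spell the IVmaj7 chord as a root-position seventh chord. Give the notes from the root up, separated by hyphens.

The root, F#, is scale degree 4 — the same note in C# minor and C# major; only the chord quality changes. In C# major the chord on F# is F#–A#–C#–E#.

F#-A#-C#-E#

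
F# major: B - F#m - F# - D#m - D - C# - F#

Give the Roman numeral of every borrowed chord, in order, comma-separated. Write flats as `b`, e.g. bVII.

i, bVI

The diatonic triads in F# major are F#, G#m, A#m, B, C#, D#m, E#dim. B, F#, D#m and C# are all diatonic. F#m (F#–A–C#) doesn't fit — on degree 1 F# major would have F# (I). F#m is the degree-1 chord of F# minor, so it is the borrowed i. But D (D–F#–A) is foreign: the diatonic vi on degree 6 is D#m, whereas D comes from F# minor. It is labeled bVI.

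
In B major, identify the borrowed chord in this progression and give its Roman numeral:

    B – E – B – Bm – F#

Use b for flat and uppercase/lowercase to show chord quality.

B major has the diatonic set B, C#m, D#m, E, F#, G#m, A#dim. B, E and F# are all diatonic. Bm (B–D–F#) is not: scale degree 1 in B major carries B (I). In B minor the chord on that degree is Bm, so here it functions as i, borrowed from the parallel minor.

i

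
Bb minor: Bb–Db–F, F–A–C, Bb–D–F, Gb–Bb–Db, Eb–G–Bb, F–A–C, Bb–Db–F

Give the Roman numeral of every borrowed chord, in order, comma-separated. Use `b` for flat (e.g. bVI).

In Bb minor (with V from harmonic minor) the diatonic chords are Bbm, Cdim, Db, Ebm, F, Gb, Ab. Bb–Db–F = Bbm, F–A–C = F and Gb–Bb–Db = Gb all belong to that set. Bb–D–F doesn't fit — on degree 1 Bb minor would have Bbm (i). Bb is the degree-1 chord of Bb major, so it is the borrowed I. Eb–G–Bb is not: scale degree 4 in Bb minor carries Ebm (iv). In Bb major the chord on that degree is Eb, so here it functions as IV, borrowed from the parallel major.

I, IV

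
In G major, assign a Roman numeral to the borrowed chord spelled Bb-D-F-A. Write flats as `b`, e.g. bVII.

In G major scale degree 3 is B; Bb is its lowered form, from G minor. The diatonic chord on degree 3 would be Bm (iii), but Bb–D–F–A is the major-seventh chord from G minor. As a borrowed chord it is labeled bIIImaj7.

bIIImaj7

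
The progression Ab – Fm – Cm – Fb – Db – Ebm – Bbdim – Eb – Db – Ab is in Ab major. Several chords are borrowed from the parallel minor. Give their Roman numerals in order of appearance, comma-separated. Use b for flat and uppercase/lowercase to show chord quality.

The diatonic triads in Ab major are Ab, Bbm, Cm, Db, Eb, Fm, Gdim. Ab, Fm, Cm, Db and Eb are all diatonic. But Fb (Fb–Ab–Cb) is foreign: the diatonic vi on degree 6 is Fm, whereas Fb comes from Ab minor. It is labeled bVI. Ebm (Eb–Gb–Bb) doesn't fit — on degree 5 Ab major would have Eb (V). Ebm is the degree-5 chord of Ab minor, so it is the borrowed v. Bbdim (Bb–Db–Fb) is not: scale degree 2 in Ab major carries Bbm (ii). In Ab minor the chord on that degree is Bbdim, so here it functions as ii°, borrowed from the parallel minor.

bVI, v, ii°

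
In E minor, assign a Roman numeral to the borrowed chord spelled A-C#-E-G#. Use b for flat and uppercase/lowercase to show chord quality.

A is scale degree 4 in E minor. The diatonic chord on degree 4 would be Am (iv), but A–C#–E–G# is the major-seventh chord from E major. As a borrowed chord it is labeled IVmaj7.

IVmaj7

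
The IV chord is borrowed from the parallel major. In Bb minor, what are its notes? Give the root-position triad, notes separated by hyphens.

The root, Eb, is scale degree 4 — the same note in Bb minor and Bb major; only the chord quality changes. In Bb major the chord on Eb is Eb–G–Bb.

Eb-G-Bb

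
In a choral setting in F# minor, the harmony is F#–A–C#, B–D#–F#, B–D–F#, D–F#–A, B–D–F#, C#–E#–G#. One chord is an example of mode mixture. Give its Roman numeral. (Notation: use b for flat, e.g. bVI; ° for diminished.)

IV

The diatonic triads in F# minor (with V from harmonic minor) are F#m, G#dim, A, Bm, C#, D, E. F#–A–C# = F#m, B–D–F# = Bm, D–F#–A = D and C#–E#–G# = C# are all diatonic. But B–D#–F# is foreign: the diatonic iv on degree 4 is Bm, whereas B comes from F# major. It is labeled IV.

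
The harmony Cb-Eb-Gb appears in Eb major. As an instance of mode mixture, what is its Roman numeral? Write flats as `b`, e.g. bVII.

bVI

In Eb major scale degree 6 is C; Cb is its lowered form, from Eb minor. The diatonic chord on degree 6 would be Cm (vi), but Cb–Eb–Gb is the major chord from Eb minor. As a borrowed chord it is labeled bVI.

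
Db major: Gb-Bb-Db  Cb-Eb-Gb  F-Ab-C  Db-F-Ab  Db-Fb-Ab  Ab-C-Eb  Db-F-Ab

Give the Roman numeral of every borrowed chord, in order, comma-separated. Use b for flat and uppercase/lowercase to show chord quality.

bVII, i

The diatonic triads in Db major are Db, Ebm, Fm, Gb, Ab, Bbm, Cdim. Gb–Bb–Db = Gb, F–Ab–C = Fm, Db–F–Ab = Db and Ab–C–Eb = Ab are all diatonic. Cb–Eb–Gb is not: scale degree 7 in Db major carries Cdim (vii°). In Db minor the chord on that degree is Cb, so here it functions as bVII, borrowed from the parallel minor. But Db–Fb–Ab is foreign: the diatonic I on degree 1 is Db, whereas Dbm comes from Db minor. It is labeled i.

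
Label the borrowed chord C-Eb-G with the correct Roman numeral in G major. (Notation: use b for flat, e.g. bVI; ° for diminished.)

iv

C is scale degree 4 in G major. C–Eb–G is a minor chord — the form found in G minor, not the diatonic IV (C). Borrowed into G major it is written iv.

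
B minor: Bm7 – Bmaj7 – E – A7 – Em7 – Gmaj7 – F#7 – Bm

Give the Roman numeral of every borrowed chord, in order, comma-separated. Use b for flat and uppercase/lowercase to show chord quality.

In B minor (with V from harmonic minor) the diatonic chords are Bm, C#dim, D, Em, F#, G, A. Bm7, A7, Em7, Gmaj7, F#7 and Bm all belong to that set. But Bmaj7 (B–D#–F#–A#) is foreign: the diatonic i on degree 1 is Bm, whereas Bmaj7 comes from B major. It is labeled Imaj7. E (E–G#–B) doesn't fit — on degree 4 B minor would have Em (iv). E is the degree-4 chord of B major, so it is the borrowed IV.

Imaj7, IV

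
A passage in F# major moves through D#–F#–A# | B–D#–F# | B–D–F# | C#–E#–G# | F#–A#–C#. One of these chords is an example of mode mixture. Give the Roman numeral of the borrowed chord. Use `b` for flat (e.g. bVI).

The diatonic triads in F# major are F#, G#m, A#m, B, C#, D#m, E#dim. Of the given chords, D#–F#–A# = D#m, B–D#–F# = B, C#–E#–G# = C# and F#–A#–C# = F# are diatonic. B–D–F# doesn't fit — on degree 4 F# major would have B (IV). Bm is the degree-4 chord of F# minor, so it is the borrowed iv.

iv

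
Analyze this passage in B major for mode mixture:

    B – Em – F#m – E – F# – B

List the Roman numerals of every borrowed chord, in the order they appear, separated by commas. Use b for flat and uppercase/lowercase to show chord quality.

B major has the diatonic set B, C#m, D#m, E, F#, G#m, A#dim. Of the given chords, B, E and F# are diatonic. Em (E–G–B) doesn't fit — on degree 4 B major would have E (IV). Em is the degree-4 chord of B minor, so it is the borrowed iv. F#m (F#–A–C#) is not: scale degree 5 in B major carries F# (V). In B minor the chord on that degree is F#m, so here it functions as v, borrowed from the parallel minor.

iv, v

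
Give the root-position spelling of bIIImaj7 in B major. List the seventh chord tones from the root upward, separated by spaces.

The root of bIIImaj7 is the lowered 3rd degree: D# becomes D. In B minor the chord on D is D–F#–A–C#.

D F# A C#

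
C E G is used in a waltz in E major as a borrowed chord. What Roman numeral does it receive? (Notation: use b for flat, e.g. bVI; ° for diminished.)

bVI

C is the lowered form of scale degree 6 in E major (the diatonic degree 6 is C#). C–E–G is a major chord — the form found in E minor, not the diatonic vi (C#m). Borrowed into E major it is written bVI.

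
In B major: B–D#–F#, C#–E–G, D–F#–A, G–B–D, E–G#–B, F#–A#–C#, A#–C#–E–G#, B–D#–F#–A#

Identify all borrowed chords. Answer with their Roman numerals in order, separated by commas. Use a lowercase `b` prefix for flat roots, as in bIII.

The diatonic triads in B major are B, C#m, D#m, E, F#, G#m, A#dim. Of the given chords, B–D#–F# = B, E–G#–B = E, F#–A#–C# = F#, A#–C#–E–G# = A#m7b5 and B–D#–F#–A# = Bmaj7 are diatonic. C#–E–G is not: scale degree 2 in B major carries C#m (ii). In B minor the chord on that degree is C#dim, so here it functions as ii°, borrowed from the parallel minor. D–F#–A is not: scale degree 3 in B major carries D#m (iii). In B minor the chord on that degree is D, so here it functions as bIII, borrowed from the parallel minor. G–B–D is not: scale degree 6 in B major carries G#m (vi). In B minor the chord on that degree is G, so here it functions as bVI, borrowed from the parallel minor.

ii°, bIII, bVI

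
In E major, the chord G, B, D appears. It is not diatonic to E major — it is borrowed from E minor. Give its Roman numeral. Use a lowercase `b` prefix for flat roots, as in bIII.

bIII

G is the lowered form of scale degree 3 in E major (the diatonic degree 3 is G#). G–B–D is a major chord — the form found in E minor, not the diatonic iii (G#m). Borrowed into E major it is written bIII.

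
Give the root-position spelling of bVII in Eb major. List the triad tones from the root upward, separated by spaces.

Scale degree 7 in Eb major is D. bVII uses the lowered form, Db, taken from Eb minor. Building the major chord from the parallel minor on Db: Db–F–Ab.

Db F Ab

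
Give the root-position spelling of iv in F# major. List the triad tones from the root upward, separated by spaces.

B D F#

iv is built on scale degree 4, which is B in both F# major and its parallel. Stacking thirds in F# minor on B gives B–D–F#.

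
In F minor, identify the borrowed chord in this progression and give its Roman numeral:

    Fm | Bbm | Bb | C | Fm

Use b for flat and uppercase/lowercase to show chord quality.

IV

In F minor (with V from harmonic minor) the diatonic chords are Fm, Gdim, Ab, Bbm, C, Db, Eb. Fm, Bbm and C are all diatonic. Bb (Bb–D–F) is not: scale degree 4 in F minor carries Bbm (iv). In F major the chord on that degree is Bb, so here it functions as IV, borrowed from the parallel major.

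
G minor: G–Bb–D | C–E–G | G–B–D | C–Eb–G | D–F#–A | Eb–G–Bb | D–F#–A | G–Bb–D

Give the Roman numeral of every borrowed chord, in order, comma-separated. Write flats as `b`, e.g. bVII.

The diatonic triads in G minor (with V from harmonic minor) are Gm, Adim, Bb, Cm, D, Eb, F. G–Bb–D = Gm, C–Eb–G = Cm, D–F#–A = D and Eb–G–Bb = Eb all belong to that set. C–E–G doesn't fit — on degree 4 G minor would have Cm (iv). C is the degree-4 chord of G major, so it is the borrowed IV. G–B–D doesn't fit — on degree 1 G minor would have Gm (i). G is the degree-1 chord of G major, so it is the borrowed I.

IV, I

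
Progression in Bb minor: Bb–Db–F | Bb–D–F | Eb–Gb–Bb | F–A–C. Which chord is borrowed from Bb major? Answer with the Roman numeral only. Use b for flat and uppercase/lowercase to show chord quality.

The diatonic triads in Bb minor (with V from harmonic minor) are Bbm, Cdim, Db, Ebm, F, Gb, Ab. Bb–Db–F = Bbm, Eb–Gb–Bb = Ebm and F–A–C = F all belong to that set. Bb–D–F doesn't fit — on degree 1 Bb minor would have Bbm (i). Bb is the degree-1 chord of Bb major, so it is the borrowed I.

I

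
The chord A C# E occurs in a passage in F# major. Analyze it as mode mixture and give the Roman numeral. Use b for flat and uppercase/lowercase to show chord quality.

bIII

A is the lowered form of scale degree 3 in F# major (the diatonic degree 3 is A#). Diatonically F# major has A#m (iii) on that degree; A–C#–E is instead the major chord native to F# minor, so it takes the label bIII.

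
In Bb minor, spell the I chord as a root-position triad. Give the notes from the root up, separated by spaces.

Bb D F

The root, Bb, is scale degree 1 — the same note in Bb minor and Bb major; only the chord quality changes. Building the major chord from the parallel major on Bb: Bb–D–F.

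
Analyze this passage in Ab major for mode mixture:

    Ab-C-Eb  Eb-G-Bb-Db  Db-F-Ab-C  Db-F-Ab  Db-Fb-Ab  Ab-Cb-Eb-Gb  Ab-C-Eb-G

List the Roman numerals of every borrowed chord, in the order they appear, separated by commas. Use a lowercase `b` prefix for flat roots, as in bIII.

iv, i7

Ab major has the diatonic set Ab, Bbm, Cm, Db, Eb, Fm, Gdim. Ab–C–Eb = Ab, Eb–G–Bb–Db = Eb7, Db–F–Ab–C = Dbmaj7, Db–F–Ab = Db and Ab–C–Eb–G = Abmaj7 all belong to that set. Db–Fb–Ab doesn't fit — on degree 4 Ab major would have Db (IV). Dbm is the degree-4 chord of Ab minor, so it is the borrowed iv. Ab–Cb–Eb–Gb is not: scale degree 1 in Ab major carries Ab (I). In Ab minor the chord on that degree is Abm7, so here it functions as i7, borrowed from the parallel minor.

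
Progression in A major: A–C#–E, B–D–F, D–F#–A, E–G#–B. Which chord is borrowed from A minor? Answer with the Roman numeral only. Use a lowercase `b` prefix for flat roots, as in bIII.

ii°

A major has the diatonic set A, Bm, C#m, D, E, F#m, G#dim. A–C#–E = A, D–F#–A = D and E–G#–B = E are all diatonic. B–D–F doesn't fit — on degree 2 A major would have Bm (ii). Bdim is the degree-2 chord of A minor, so it is the borrowed ii°.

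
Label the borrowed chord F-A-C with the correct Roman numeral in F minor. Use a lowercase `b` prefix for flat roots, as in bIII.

I

The root F is the diatonic 1st degree of F minor; the borrowing shows in the chord quality. Diatonically F minor has Fm (i) on that degree; F–A–C is instead the major chord native to F major, so it takes the label I.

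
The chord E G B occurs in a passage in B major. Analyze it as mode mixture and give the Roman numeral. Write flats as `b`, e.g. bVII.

The root E is the diatonic 4th degree of B major; the borrowing shows in the chord quality. The diatonic chord on degree 4 would be E (IV), but E–G–B is the minor chord from B minor. As a borrowed chord it is labeled iv.

iv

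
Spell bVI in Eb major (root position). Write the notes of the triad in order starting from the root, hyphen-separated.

Cb-Eb-Gb

The root of bVI is the lowered 6th degree: C becomes Cb. In Eb minor the chord on Cb is Cb–Eb–Gb.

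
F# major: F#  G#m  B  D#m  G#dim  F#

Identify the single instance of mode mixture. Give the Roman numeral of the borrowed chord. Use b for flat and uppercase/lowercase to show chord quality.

F# major has the diatonic set F#, G#m, A#m, B, C#, D#m, E#dim. F#, G#m, B and D#m all belong to that set. G#dim (G#–B–D) is not: scale degree 2 in F# major carries G#m (ii). In F# minor the chord on that degree is G#dim, so here it functions as ii°, borrowed from the parallel minor.

ii°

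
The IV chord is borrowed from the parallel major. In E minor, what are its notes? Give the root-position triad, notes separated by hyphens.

A-C#-E

The root, A, is scale degree 4 — the same note in E minor and E major; only the chord quality changes. In E major the chord on A is A–C#–E.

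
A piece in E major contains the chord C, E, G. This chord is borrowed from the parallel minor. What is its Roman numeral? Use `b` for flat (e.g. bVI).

C is the lowered form of scale degree 6 in E major (the diatonic degree 6 is C#). Diatonically E major has C#m (vi) on that degree; C–E–G is instead the major chord native to E minor, so it takes the label bVI.

bVI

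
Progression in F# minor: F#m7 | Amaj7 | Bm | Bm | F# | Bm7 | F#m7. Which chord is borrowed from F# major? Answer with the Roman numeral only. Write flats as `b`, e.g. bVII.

F# minor has the diatonic set F#m, G#dim, A, Bm, C#, D, E (with V from harmonic minor). F#m7, Amaj7, Bm and Bm7 all belong to that set. F# (F#–A#–C#) is not: scale degree 1 in F# minor carries F#m (i). In F# major the chord on that degree is F#, so here it functions as I, borrowed from the parallel major.

I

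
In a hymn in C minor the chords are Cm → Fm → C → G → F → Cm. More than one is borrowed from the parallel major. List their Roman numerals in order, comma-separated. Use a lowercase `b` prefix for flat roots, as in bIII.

In C minor (with V from harmonic minor) the diatonic chords are Cm, Ddim, Eb, Fm, G, Ab, Bb. Cm, Fm and G are all diatonic. But C (C–E–G) is foreign: the diatonic i on degree 1 is Cm, whereas C comes from C major. It is labeled I. F (F–A–C) is not: scale degree 4 in C minor carries Fm (iv). In C major the chord on that degree is F, so here it functions as IV, borrowed from the parallel major.

I, IV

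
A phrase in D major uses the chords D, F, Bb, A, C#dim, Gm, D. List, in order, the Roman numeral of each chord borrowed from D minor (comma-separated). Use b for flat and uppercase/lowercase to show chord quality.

In D major the diatonic chords are D, Em, F#m, G, A, Bm, C#dim. D, A and C#dim are all diatonic. F (F–A–C) is not: scale degree 3 in D major carries F#m (iii). In D minor the chord on that degree is F, so here it functions as bIII, borrowed from the parallel minor. But Bb (Bb–D–F) is foreign: the diatonic vi on degree 6 is Bm, whereas Bb comes from D minor. It is labeled bVI. Gm (G–Bb–D) is not: scale degree 4 in D major carries G (IV). In D minor the chord on that degree is Gm, so here it functions as iv, borrowed from the parallel minor.

bIII, bVI, iv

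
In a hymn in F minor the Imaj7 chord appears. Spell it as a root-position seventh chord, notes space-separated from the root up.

The root, F, is scale degree 1 — the same note in F minor and F major; only the chord quality changes. Building the major-seventh chord from the parallel major on F: F–A–C–E.

F A C E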